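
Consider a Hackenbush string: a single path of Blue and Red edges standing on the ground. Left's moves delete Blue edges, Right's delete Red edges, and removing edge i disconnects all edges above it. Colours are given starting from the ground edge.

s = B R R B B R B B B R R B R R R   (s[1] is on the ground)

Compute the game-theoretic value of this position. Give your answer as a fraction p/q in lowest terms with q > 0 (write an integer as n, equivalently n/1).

7057/16384

B: Left { 0 }, Right { — } so simplest 1
BR: Left { 0 }, Right { 1 } so simplest 1/2
BRR: Left { 0 }, Right { 1/2; 1 } so simplest 1/4
BRRB: Left { 0; 1/4 }, Right { 1/2; 1 } so simplest 3/8
BRRBB: Left { 0; 1/4; 3/8 }, Right { 1/2; 1 } so simplest 7/16
BRRBBR: Left { 0; 1/4; 3/8 }, Right { 7/16; 1/2; 1 } so simplest 13/32
BRRBBRB: Left { 0; 1/4; 3/8; 13/32 }, Right { 7/16; 1/2; 1 } so simplest 27/64
BRRBBRBB: Left { 0; 1/4; 3/8; 13/32; 27/64 }, Right { 7/16; 1/2; 1 } so simplest 55/128
BRRBBRBBB: Left { 0; 1/4; 3/8; 13/32; 27/64; 55/128 }, Right { 7/16; 1/2; 1 } so simplest 111/256
BRRBBRBBBR: Left { 0; 1/4; 3/8; 13/32; 27/64; 55/128 }, Right { 111/256; 7/16; 1/2; 1 } so simplest 221/512
BRRBBRBBBRR: Left { 0; 1/4; 3/8; 13/32; 27/64; 55/128 }, Right { 221/512; 111/256; 7/16; 1/2; 1 } so simplest 441/1024
BRRBBRBBBRRB: Left { 0; 1/4; 3/8; 13/32; 27/64; 55/128; 441/1024 }, Right { 221/512; 111/256; 7/16; 1/2; 1 } so simplest 883/2048
BRRBBRBBBRRBR: Left { 0; 1/4; 3/8; 13/32; 27/64; 55/128; 441/1024 }, Right { 883/2048; 221/512; 111/256; 7/16; 1/2; 1 } so simplest 1765/4096
BRRBBRBBBRRBRR: Left { 0; 1/4; 3/8; 13/32; 27/64; 55/128; 441/1024 }, Right { 1765/4096; 883/2048; 221/512; 111/256; 7/16; 1/2; 1 } so simplest 3529/8192
BRRBBRBBBRRBRRR: Left { 0; 1/4; 3/8; 13/32; 27/64; 55/128; 441/1024 }, Right { 3529/8192; 1765/4096; 883/2048; 221/512; 111/256; 7/16; 1/2; 1 } so simplest 7057/16384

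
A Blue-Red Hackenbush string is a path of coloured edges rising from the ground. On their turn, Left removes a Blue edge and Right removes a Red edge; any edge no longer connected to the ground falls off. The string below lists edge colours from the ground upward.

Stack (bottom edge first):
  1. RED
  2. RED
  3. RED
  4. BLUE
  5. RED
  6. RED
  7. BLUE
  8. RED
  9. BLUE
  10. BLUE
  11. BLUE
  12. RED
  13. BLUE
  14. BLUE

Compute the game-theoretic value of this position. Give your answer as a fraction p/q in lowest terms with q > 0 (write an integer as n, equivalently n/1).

Prefix values for RED RED RED BLUE RED RED BLUE RED BLUE BLUE BLUE RED BLUE BLUE via {L|R} + simplicity:
1 of 14 · R · max L −∞ · min R 0 — -1
2 of 14 · RR · max L −∞ · min R -1 — -2
3 of 14 · RRR · max L −∞ · min R -2 — -3
4 of 14 · RRRB · max L -3 · min R -2 — -5/2
5 of 14 · RRRBR · max L -3 · min R -5/2 — -11/4
6 of 14 · RRRBRR · max L -3 · min R -11/4 — -23/8
7 of 14 · RRRBRRB · max L -23/8 · min R -11/4 — -45/16
8 of 14 · RRRBRRBR · max L -23/8 · min R -45/16 — -91/32
9 of 14 · RRRBRRBRB · max L -91/32 · min R -45/16 — -181/64
10 of 14 · RRRBRRBRBB · max L -181/64 · min R -45/16 — -361/128
11 of 14 · RRRBRRBRBBB · max L -361/128 · min R -45/16 — -721/256
12 of 14 · RRRBRRBRBBBR · max L -361/128 · min R -721/256 — -1443/512
13 of 14 · RRRBRRBRBBBRB · max L -1443/512 · min R -721/256 — -2885/1024
14 of 14 · RRRBRRBRBBBRBB · max L -2885/1024 · min R -721/256 — -5769/2048

-5769/2048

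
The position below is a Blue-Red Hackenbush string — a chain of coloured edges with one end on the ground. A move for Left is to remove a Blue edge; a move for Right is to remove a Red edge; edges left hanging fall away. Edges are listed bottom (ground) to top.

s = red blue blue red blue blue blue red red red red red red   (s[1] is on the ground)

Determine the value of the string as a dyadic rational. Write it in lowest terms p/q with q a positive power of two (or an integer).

-1151/4096

1 of 13 · r · max L −∞ · min R 0 ⇒ -1
2 of 13 · rb · max L -1 · min R 0 ⇒ -1/2
3 of 13 · rbb · max L -1/2 · min R 0 ⇒ -1/4
4 of 13 · rbbr · max L -1/2 · min R -1/4 ⇒ -3/8
5 of 13 · rbbrb · max L -3/8 · min R -1/4 ⇒ -5/16
6 of 13 · rbbrbb · max L -5/16 · min R -1/4 ⇒ -9/32
7 of 13 · rbbrbbb · max L -9/32 · min R -1/4 ⇒ -17/64
8 of 13 · rbbrbbbr · max L -9/32 · min R -17/64 ⇒ -35/128
9 of 13 · rbbrbbbrr · max L -9/32 · min R -35/128 ⇒ -71/256
10 of 13 · rbbrbbbrrr · max L -9/32 · min R -71/256 ⇒ -143/512
11 of 13 · rbbrbbbrrrr · max L -9/32 · min R -143/512 ⇒ -287/1024
12 of 13 · rbbrbbbrrrrr · max L -9/32 · min R -287/1024 ⇒ -575/2048
13 of 13 · rbbrbbbrrrrrr · max L -9/32 · min R -575/2048 ⇒ -1151/4096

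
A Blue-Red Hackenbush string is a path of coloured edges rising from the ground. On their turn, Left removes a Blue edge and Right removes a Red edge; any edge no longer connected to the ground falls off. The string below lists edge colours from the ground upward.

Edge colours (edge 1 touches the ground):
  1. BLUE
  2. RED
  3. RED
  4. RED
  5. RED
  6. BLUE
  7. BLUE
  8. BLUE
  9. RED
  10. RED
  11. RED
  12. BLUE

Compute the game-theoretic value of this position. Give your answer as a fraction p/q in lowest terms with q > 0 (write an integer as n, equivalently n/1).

227/2048

Prefix values for BLUE RED RED RED RED BLUE BLUE BLUE RED RED RED BLUE via {L|R} + simplicity:
g(B) = { 0 |  } ⇒ 1
g(BR) = { 0 | 1 } ⇒ 1/2
g(BRR) = { 0 | 1/2 1 } ⇒ 1/4
g(BRRR) = { 0 | 1/4 1/2 1 } ⇒ 1/8
g(BRRRR) = { 0 | 1/8 1/4 1/2 1 } ⇒ 1/16
g(BRRRRB) = { 0 1/16 | 1/8 1/4 1/2 1 } ⇒ 3/32
g(BRRRRBB) = { 0 1/16 3/32 | 1/8 1/4 1/2 1 } ⇒ 7/64
g(BRRRRBBB) = { 0 1/16 3/32 7/64 | 1/8 1/4 1/2 1 } ⇒ 15/128
g(BRRRRBBBR) = { 0 1/16 3/32 7/64 | 15/128 1/8 1/4 1/2 1 } ⇒ 29/256
g(BRRRRBBBRR) = { 0 1/16 3/32 7/64 | 29/256 15/128 1/8 1/4 1/2 1 } ⇒ 57/512
g(BRRRRBBBRRR) = { 0 1/16 3/32 7/64 | 57/512 29/256 15/128 1/8 1/4 1/2 1 } ⇒ 113/1024
g(BRRRRBBBRRRB) = { 0 1/16 3/32 7/64 113/1024 | 57/512 29/256 15/128 1/8 1/4 1/2 1 } ⇒ 227/2048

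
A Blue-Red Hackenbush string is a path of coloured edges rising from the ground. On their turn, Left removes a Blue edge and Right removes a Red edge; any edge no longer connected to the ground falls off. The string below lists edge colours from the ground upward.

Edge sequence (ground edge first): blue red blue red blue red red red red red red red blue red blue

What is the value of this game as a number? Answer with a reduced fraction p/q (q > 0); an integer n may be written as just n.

Recurse on prefixes of the 15-edge string blue red blue red blue red red red red red red red blue red blue:
step 1: add blue to get b; options L={ 0 } R={  } = 1
step 2: add red to get br; options L={ 0 } R={ 1 } = 1/2
step 3: add blue to get brb; options L={ 0 1/2 } R={ 1 } = 3/4
step 4: add red to get brbr; options L={ 0 1/2 } R={ 3/4 1 } = 5/8
step 5: add blue to get brbrb; options L={ 0 1/2 5/8 } R={ 3/4 1 } = 11/16
step 6: add red to get brbrbr; options L={ 0 1/2 5/8 } R={ 11/16 3/4 1 } = 21/32
step 7: add red to get brbrbrr; options L={ 0 1/2 5/8 } R={ 21/32 11/16 3/4 1 } = 41/64
step 8: add red to get brbrbrrr; options L={ 0 1/2 5/8 } R={ 41/64 21/32 11/16 3/4 1 } = 81/128
step 9: add red to get brbrbrrrr; options L={ 0 1/2 5/8 } R={ 81/128 41/64 21/32 11/16 3/4 1 } = 161/256
step 10: add red to get brbrbrrrrr; options L={ 0 1/2 5/8 } R={ 161/256 81/128 41/64 21/32 11/16 3/4 1 } = 321/512
step 11: add red to get brbrbrrrrrr; options L={ 0 1/2 5/8 } R={ 321/512 161/256 81/128 41/64 21/32 11/16 3/4 1 } = 641/1024
step 12: add red to get brbrbrrrrrrr; options L={ 0 1/2 5/8 } R={ 641/1024 321/512 161/256 81/128 41/64 21/32 11/16 3/4 1 } = 1281/2048
step 13: add blue to get brbrbrrrrrrrb; options L={ 0 1/2 5/8 1281/2048 } R={ 641/1024 321/512 161/256 81/128 41/64 21/32 11/16 3/4 1 } = 2563/4096
step 14: add red to get brbrbrrrrrrrbr; options L={ 0 1/2 5/8 1281/2048 } R={ 2563/4096 641/1024 321/512 161/256 81/128 41/64 21/32 11/16 3/4 1 } = 5125/8192
step 15: add blue to get brbrbrrrrrrrbrb; options L={ 0 1/2 5/8 1281/2048 5125/8192 } R={ 2563/4096 641/1024 321/512 161/256 81/128 41/64 21/32 11/16 3/4 1 } = 10251/16384

10251/16384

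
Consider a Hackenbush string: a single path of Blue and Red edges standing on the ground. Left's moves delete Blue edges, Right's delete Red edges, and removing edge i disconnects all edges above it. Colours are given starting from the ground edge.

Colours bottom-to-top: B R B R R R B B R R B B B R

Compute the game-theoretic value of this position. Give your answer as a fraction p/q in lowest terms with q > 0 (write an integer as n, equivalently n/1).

Prefix values for B R B R R R B B R R B B B R via {L|R} + simplicity:
edge 1 of 14 (B): { 0 |  } ⇒ 1
edge 2 of 14 (R): { 0 | 1 } ⇒ 1/2
edge 3 of 14 (B): { 0,1/2 | 1 } ⇒ 3/4
edge 4 of 14 (R): { 0,1/2 | 3/4,1 } ⇒ 5/8
edge 5 of 14 (R): { 0,1/2 | 5/8,3/4,1 } ⇒ 9/16
edge 6 of 14 (R): { 0,1/2 | 9/16,5/8,3/4,1 } ⇒ 17/32
edge 7 of 14 (B): { 0,1/2,17/32 | 9/16,5/8,3/4,1 } ⇒ 35/64
edge 8 of 14 (B): { 0,1/2,17/32,35/64 | 9/16,5/8,3/4,1 } ⇒ 71/128
edge 9 of 14 (R): { 0,1/2,17/32,35/64 | 71/128,9/16,5/8,3/4,1 } ⇒ 141/256
edge 10 of 14 (R): { 0,1/2,17/32,35/64 | 141/256,71/128,9/16,5/8,3/4,1 } ⇒ 281/512
edge 11 of 14 (B): { 0,1/2,17/32,35/64,281/512 | 141/256,71/128,9/16,5/8,3/4,1 } ⇒ 563/1024
edge 12 of 14 (B): { 0,1/2,17/32,35/64,281/512,563/1024 | 141/256,71/128,9/16,5/8,3/4,1 } ⇒ 1127/2048
edge 13 of 14 (B): { 0,1/2,17/32,35/64,281/512,563/1024,1127/2048 | 141/256,71/128,9/16,5/8,3/4,1 } ⇒ 2255/4096
edge 14 of 14 (R): { 0,1/2,17/32,35/64,281/512,563/1024,1127/2048 | 2255/4096,141/256,71/128,9/16,5/8,3/4,1 } ⇒ 4509/8192

4509/8192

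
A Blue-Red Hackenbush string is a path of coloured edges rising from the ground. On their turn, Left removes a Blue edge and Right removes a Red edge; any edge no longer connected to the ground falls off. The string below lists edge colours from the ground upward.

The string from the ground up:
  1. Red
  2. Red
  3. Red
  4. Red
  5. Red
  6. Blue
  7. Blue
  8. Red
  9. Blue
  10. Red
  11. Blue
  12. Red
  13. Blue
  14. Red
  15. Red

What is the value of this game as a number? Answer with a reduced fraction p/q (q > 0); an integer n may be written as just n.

-4439/1024

step 1: add Red to get R; options L={ none } R={ 0 } ⇒ -1
step 2: add Red to get RR; options L={ none } R={ -1; 0 } ⇒ -2
step 3: add Red to get RRR; options L={ none } R={ -2; -1; 0 } ⇒ -3
step 4: add Red to get RRRR; options L={ none } R={ -3; -2; -1; 0 } ⇒ -4
step 5: add Red to get RRRRR; options L={ none } R={ -4; -3; -2; -1; 0 } ⇒ -5
step 6: add Blue to get RRRRRB; options L={ -5 } R={ -4; -3; -2; -1; 0 } ⇒ -9/2
step 7: add Blue to get RRRRRBB; options L={ -5; -9/2 } R={ -4; -3; -2; -1; 0 } ⇒ -17/4
step 8: add Red to get RRRRRBBR; options L={ -5; -9/2 } R={ -17/4; -4; -3; -2; -1; 0 } ⇒ -35/8
step 9: add Blue to get RRRRRBBRB; options L={ -5; -9/2; -35/8 } R={ -17/4; -4; -3; -2; -1; 0 } ⇒ -69/16
step 10: add Red to get RRRRRBBRBR; options L={ -5; -9/2; -35/8 } R={ -69/16; -17/4; -4; -3; -2; -1; 0 } ⇒ -139/32
step 11: add Blue to get RRRRRBBRBRB; options L={ -5; -9/2; -35/8; -139/32 } R={ -69/16; -17/4; -4; -3; -2; -1; 0 } ⇒ -277/64
step 12: add Red to get RRRRRBBRBRBR; options L={ -5; -9/2; -35/8; -139/32 } R={ -277/64; -69/16; -17/4; -4; -3; -2; -1; 0 } ⇒ -555/128
step 13: add Blue to get RRRRRBBRBRBRB; options L={ -5; -9/2; -35/8; -139/32; -555/128 } R={ -277/64; -69/16; -17/4; -4; -3; -2; -1; 0 } ⇒ -1109/256
step 14: add Red to get RRRRRBBRBRBRBR; options L={ -5; -9/2; -35/8; -139/32; -555/128 } R={ -1109/256; -277/64; -69/16; -17/4; -4; -3; -2; -1; 0 } ⇒ -2219/512
step 15: add Red to get RRRRRBBRBRBRBRR; options L={ -5; -9/2; -35/8; -139/32; -555/128 } R={ -2219/512; -1109/256; -277/64; -69/16; -17/4; -4; -3; -2; -1; 0 } ⇒ -4439/1024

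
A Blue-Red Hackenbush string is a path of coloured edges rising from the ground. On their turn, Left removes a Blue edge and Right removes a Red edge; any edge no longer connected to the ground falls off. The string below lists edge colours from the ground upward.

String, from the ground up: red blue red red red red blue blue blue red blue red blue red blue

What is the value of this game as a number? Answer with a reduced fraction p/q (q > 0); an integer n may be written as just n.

Prefix values for red blue red red red red blue blue blue red blue red blue red blue via {L|R} + simplicity:
step 1: add red to get r; options L={ — } R={ 0 } -> -1
step 2: add blue to get rb; options L={ -1 } R={ 0 } -> -1/2
step 3: add red to get rbr; options L={ -1 } R={ -1/2,0 } -> -3/4
step 4: add red to get rbrr; options L={ -1 } R={ -3/4,-1/2,0 } -> -7/8
step 5: add red to get rbrrr; options L={ -1 } R={ -7/8,-3/4,-1/2,0 } -> -15/16
step 6: add red to get rbrrrr; options L={ -1 } R={ -15/16,-7/8,-3/4,-1/2,0 } -> -31/32
step 7: add blue to get rbrrrrb; options L={ -1,-31/32 } R={ -15/16,-7/8,-3/4,-1/2,0 } -> -61/64
step 8: add blue to get rbrrrrbb; options L={ -1,-31/32,-61/64 } R={ -15/16,-7/8,-3/4,-1/2,0 } -> -121/128
step 9: add blue to get rbrrrrbbb; options L={ -1,-31/32,-61/64,-121/128 } R={ -15/16,-7/8,-3/4,-1/2,0 } -> -241/256
step 10: add red to get rbrrrrbbbr; options L={ -1,-31/32,-61/64,-121/128 } R={ -241/256,-15/16,-7/8,-3/4,-1/2,0 } -> -483/512
step 11: add blue to get rbrrrrbbbrb; options L={ -1,-31/32,-61/64,-121/128,-483/512 } R={ -241/256,-15/16,-7/8,-3/4,-1/2,0 } -> -965/1024
step 12: add red to get rbrrrrbbbrbr; options L={ -1,-31/32,-61/64,-121/128,-483/512 } R={ -965/1024,-241/256,-15/16,-7/8,-3/4,-1/2,0 } -> -1931/2048
step 13: add blue to get rbrrrrbbbrbrb; options L={ -1,-31/32,-61/64,-121/128,-483/512,-1931/2048 } R={ -965/1024,-241/256,-15/16,-7/8,-3/4,-1/2,0 } -> -3861/4096
step 14: add red to get rbrrrrbbbrbrbr; options L={ -1,-31/32,-61/64,-121/128,-483/512,-1931/2048 } R={ -3861/4096,-965/1024,-241/256,-15/16,-7/8,-3/4,-1/2,0 } -> -7723/8192
step 15: add blue to get rbrrrrbbbrbrbrb; options L={ -1,-31/32,-61/64,-121/128,-483/512,-1931/2048,-7723/8192 } R={ -3861/4096,-965/1024,-241/256,-15/16,-7/8,-3/4,-1/2,0 } -> -15445/16384

-15445/16384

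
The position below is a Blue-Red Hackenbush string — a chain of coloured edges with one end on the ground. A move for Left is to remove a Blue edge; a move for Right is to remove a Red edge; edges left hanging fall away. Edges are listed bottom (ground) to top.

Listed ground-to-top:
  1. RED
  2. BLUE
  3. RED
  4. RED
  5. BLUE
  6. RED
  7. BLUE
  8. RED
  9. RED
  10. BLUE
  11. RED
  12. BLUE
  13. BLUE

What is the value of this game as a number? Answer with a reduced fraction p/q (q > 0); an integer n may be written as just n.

-3433/4096

Recurse on prefixes of the 13-edge string RED BLUE RED RED BLUE RED BLUE RED RED BLUE RED BLUE BLUE:
edge 1 of 13 (RED): { (no moves) | 0 } -> -1
edge 2 of 13 (BLUE): { -1 | 0 } -> -1/2
edge 3 of 13 (RED): { -1 | -1/2 0 } -> -3/4
edge 4 of 13 (RED): { -1 | -3/4 -1/2 0 } -> -7/8
edge 5 of 13 (BLUE): { -1 -7/8 | -3/4 -1/2 0 } -> -13/16
edge 6 of 13 (RED): { -1 -7/8 | -13/16 -3/4 -1/2 0 } -> -27/32
edge 7 of 13 (BLUE): { -1 -7/8 -27/32 | -13/16 -3/4 -1/2 0 } -> -53/64
edge 8 of 13 (RED): { -1 -7/8 -27/32 | -53/64 -13/16 -3/4 -1/2 0 } -> -107/128
edge 9 of 13 (RED): { -1 -7/8 -27/32 | -107/128 -53/64 -13/16 -3/4 -1/2 0 } -> -215/256
edge 10 of 13 (BLUE): { -1 -7/8 -27/32 -215/256 | -107/128 -53/64 -13/16 -3/4 -1/2 0 } -> -429/512
edge 11 of 13 (RED): { -1 -7/8 -27/32 -215/256 | -429/512 -107/128 -53/64 -13/16 -3/4 -1/2 0 } -> -859/1024
edge 12 of 13 (BLUE): { -1 -7/8 -27/32 -215/256 -859/1024 | -429/512 -107/128 -53/64 -13/16 -3/4 -1/2 0 } -> -1717/2048
edge 13 of 13 (BLUE): { -1 -7/8 -27/32 -215/256 -859/1024 -1717/2048 | -429/512 -107/128 -53/64 -13/16 -3/4 -1/2 0 } -> -3433/4096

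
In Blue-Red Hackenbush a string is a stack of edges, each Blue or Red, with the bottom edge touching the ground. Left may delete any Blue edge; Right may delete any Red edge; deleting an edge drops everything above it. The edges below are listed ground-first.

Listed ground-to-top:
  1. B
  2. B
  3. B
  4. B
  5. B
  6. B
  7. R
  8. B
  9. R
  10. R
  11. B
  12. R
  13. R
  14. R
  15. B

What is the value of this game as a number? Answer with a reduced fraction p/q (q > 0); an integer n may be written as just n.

step 1: add B to get B; options L={ 0 } R={ (no moves) } → 1
step 2: add B to get BB; options L={ 0; 1 } R={ (no moves) } → 2
step 3: add B to get BBB; options L={ 0; 1; 2 } R={ (no moves) } → 3
step 4: add B to get BBBB; options L={ 0; 1; 2; 3 } R={ (no moves) } → 4
step 5: add B to get BBBBB; options L={ 0; 1; 2; 3; 4 } R={ (no moves) } → 5
step 6: add B to get BBBBBB; options L={ 0; 1; 2; 3; 4; 5 } R={ (no moves) } → 6
step 7: add R to get BBBBBBR; options L={ 0; 1; 2; 3; 4; 5 } R={ 6 } → 11/2
step 8: add B to get BBBBBBRB; options L={ 0; 1; 2; 3; 4; 5; 11/2 } R={ 6 } → 23/4
step 9: add R to get BBBBBBRBR; options L={ 0; 1; 2; 3; 4; 5; 11/2 } R={ 23/4; 6 } → 45/8
step 10: add R to get BBBBBBRBRR; options L={ 0; 1; 2; 3; 4; 5; 11/2 } R={ 45/8; 23/4; 6 } → 89/16
step 11: add B to get BBBBBBRBRRB; options L={ 0; 1; 2; 3; 4; 5; 11/2; 89/16 } R={ 45/8; 23/4; 6 } → 179/32
step 12: add R to get BBBBBBRBRRBR; options L={ 0; 1; 2; 3; 4; 5; 11/2; 89/16 } R={ 179/32; 45/8; 23/4; 6 } → 357/64
step 13: add R to get BBBBBBRBRRBRR; options L={ 0; 1; 2; 3; 4; 5; 11/2; 89/16 } R={ 357/64; 179/32; 45/8; 23/4; 6 } → 713/128
step 14: add R to get BBBBBBRBRRBRRR; options L={ 0; 1; 2; 3; 4; 5; 11/2; 89/16 } R={ 713/128; 357/64; 179/32; 45/8; 23/4; 6 } → 1425/256
step 15: add B to get BBBBBBRBRRBRRRB; options L={ 0; 1; 2; 3; 4; 5; 11/2; 89/16; 1425/256 } R={ 713/128; 357/64; 179/32; 45/8; 23/4; 6 } → 2851/512

2851/512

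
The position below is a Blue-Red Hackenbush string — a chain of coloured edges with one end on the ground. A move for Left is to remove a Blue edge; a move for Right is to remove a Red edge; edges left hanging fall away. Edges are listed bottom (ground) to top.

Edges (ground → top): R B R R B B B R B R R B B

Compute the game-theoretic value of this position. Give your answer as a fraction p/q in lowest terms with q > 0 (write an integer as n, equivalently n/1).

-3161/4096

Prefix values for R B R R B B B R B R R B B via {L|R} + simplicity:
g_1 [R]  L=[—]  R=[0]  gives -1
g_2 [RB]  L=[-1]  R=[0]  gives -1/2
g_3 [RBR]  L=[-1]  R=[-1/2, 0]  gives -3/4
g_4 [RBRR]  L=[-1]  R=[-3/4, -1/2, 0]  gives -7/8
g_5 [RBRRB]  L=[-1, -7/8]  R=[-3/4, -1/2, 0]  gives -13/16
g_6 [RBRRBB]  L=[-1, -7/8, -13/16]  R=[-3/4, -1/2, 0]  gives -25/32
g_7 [RBRRBBB]  L=[-1, -7/8, -13/16, -25/32]  R=[-3/4, -1/2, 0]  gives -49/64
g_8 [RBRRBBBR]  L=[-1, -7/8, -13/16, -25/32]  R=[-49/64, -3/4, -1/2, 0]  gives -99/128
g_9 [RBRRBBBRB]  L=[-1, -7/8, -13/16, -25/32, -99/128]  R=[-49/64, -3/4, -1/2, 0]  gives -197/256
g_10 [RBRRBBBRBR]  L=[-1, -7/8, -13/16, -25/32, -99/128]  R=[-197/256, -49/64, -3/4, -1/2, 0]  gives -395/512
g_11 [RBRRBBBRBRR]  L=[-1, -7/8, -13/16, -25/32, -99/128]  R=[-395/512, -197/256, -49/64, -3/4, -1/2, 0]  gives -791/1024
g_12 [RBRRBBBRBRRB]  L=[-1, -7/8, -13/16, -25/32, -99/128, -791/1024]  R=[-395/512, -197/256, -49/64, -3/4, -1/2, 0]  gives -1581/2048
g_13 [RBRRBBBRBRRBB]  L=[-1, -7/8, -13/16, -25/32, -99/128, -791/1024, -1581/2048]  R=[-395/512, -197/256, -49/64, -3/4, -1/2, 0]  gives -3161/4096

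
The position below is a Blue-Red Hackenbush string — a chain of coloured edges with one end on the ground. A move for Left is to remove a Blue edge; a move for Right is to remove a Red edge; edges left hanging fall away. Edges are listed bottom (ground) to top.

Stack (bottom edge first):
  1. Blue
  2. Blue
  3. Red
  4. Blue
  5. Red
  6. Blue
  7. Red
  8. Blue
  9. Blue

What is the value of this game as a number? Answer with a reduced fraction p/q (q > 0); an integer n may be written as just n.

step 1: add Blue to get B; options L={ 0 } R={ — } — 1
step 2: add Blue to get BB; options L={ 0; 1 } R={ — } — 2
step 3: add Red to get BBR; options L={ 0; 1 } R={ 2 } — 3/2
step 4: add Blue to get BBRB; options L={ 0; 1; 3/2 } R={ 2 } — 7/4
step 5: add Red to get BBRBR; options L={ 0; 1; 3/2 } R={ 7/4; 2 } — 13/8
step 6: add Blue to get BBRBRB; options L={ 0; 1; 3/2; 13/8 } R={ 7/4; 2 } — 27/16
step 7: add Red to get BBRBRBR; options L={ 0; 1; 3/2; 13/8 } R={ 27/16; 7/4; 2 } — 53/32
step 8: add Blue to get BBRBRBRB; options L={ 0; 1; 3/2; 13/8; 53/32 } R={ 27/16; 7/4; 2 } — 107/64
step 9: add Blue to get BBRBRBRBB; options L={ 0; 1; 3/2; 13/8; 53/32; 107/64 } R={ 27/16; 7/4; 2 } — 215/128

215/128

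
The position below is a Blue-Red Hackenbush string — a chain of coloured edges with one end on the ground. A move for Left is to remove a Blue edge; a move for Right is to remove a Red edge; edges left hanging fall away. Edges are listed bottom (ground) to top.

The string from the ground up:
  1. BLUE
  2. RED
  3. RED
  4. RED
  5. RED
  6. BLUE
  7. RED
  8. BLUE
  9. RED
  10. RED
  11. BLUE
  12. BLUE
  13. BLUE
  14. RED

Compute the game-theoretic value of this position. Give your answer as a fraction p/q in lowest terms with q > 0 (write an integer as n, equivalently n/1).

669/8192

Prefix values for BLUE RED RED RED RED BLUE RED BLUE RED RED BLUE BLUE BLUE RED via {L|R} + simplicity:
edge 1 of 14 (BLUE): { 0 | — } — 1
edge 2 of 14 (RED): { 0 | 1 } — 1/2
edge 3 of 14 (RED): { 0 | 1/2, 1 } — 1/4
edge 4 of 14 (RED): { 0 | 1/4, 1/2, 1 } — 1/8
edge 5 of 14 (RED): { 0 | 1/8, 1/4, 1/2, 1 } — 1/16
edge 6 of 14 (BLUE): { 0, 1/16 | 1/8, 1/4, 1/2, 1 } — 3/32
edge 7 of 14 (RED): { 0, 1/16 | 3/32, 1/8, 1/4, 1/2, 1 } — 5/64
edge 8 of 14 (BLUE): { 0, 1/16, 5/64 | 3/32, 1/8, 1/4, 1/2, 1 } — 11/128
edge 9 of 14 (RED): { 0, 1/16, 5/64 | 11/128, 3/32, 1/8, 1/4, 1/2, 1 } — 21/256
edge 10 of 14 (RED): { 0, 1/16, 5/64 | 21/256, 11/128, 3/32, 1/8, 1/4, 1/2, 1 } — 41/512
edge 11 of 14 (BLUE): { 0, 1/16, 5/64, 41/512 | 21/256, 11/128, 3/32, 1/8, 1/4, 1/2, 1 } — 83/1024
edge 12 of 14 (BLUE): { 0, 1/16, 5/64, 41/512, 83/1024 | 21/256, 11/128, 3/32, 1/8, 1/4, 1/2, 1 } — 167/2048
edge 13 of 14 (BLUE): { 0, 1/16, 5/64, 41/512, 83/1024, 167/2048 | 21/256, 11/128, 3/32, 1/8, 1/4, 1/2, 1 } — 335/4096
edge 14 of 14 (RED): { 0, 1/16, 5/64, 41/512, 83/1024, 167/2048 | 335/4096, 21/256, 11/128, 3/32, 1/8, 1/4, 1/2, 1 } — 669/8192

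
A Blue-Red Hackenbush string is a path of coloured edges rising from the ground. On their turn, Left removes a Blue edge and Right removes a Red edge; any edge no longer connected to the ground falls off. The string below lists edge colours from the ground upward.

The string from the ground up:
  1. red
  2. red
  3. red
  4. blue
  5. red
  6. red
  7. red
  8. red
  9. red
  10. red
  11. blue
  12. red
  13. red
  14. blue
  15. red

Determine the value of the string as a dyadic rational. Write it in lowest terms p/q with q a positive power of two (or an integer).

-12251/4096

Prefix values for red red red blue red red red red red red blue red red blue red via {L|R} + simplicity:
v(r) = { none | 0 } -> -1
v(rr) = { none | -1, 0 } -> -2
v(rrr) = { none | -2, -1, 0 } -> -3
v(rrrb) = { -3 | -2, -1, 0 } -> -5/2
v(rrrbr) = { -3 | -5/2, -2, -1, 0 } -> -11/4
v(rrrbrr) = { -3 | -11/4, -5/2, -2, -1, 0 } -> -23/8
v(rrrbrrr) = { -3 | -23/8, -11/4, -5/2, -2, -1, 0 } -> -47/16
v(rrrbrrrr) = { -3 | -47/16, -23/8, -11/4, -5/2, -2, -1, 0 } -> -95/32
v(rrrbrrrrr) = { -3 | -95/32, -47/16, -23/8, -11/4, -5/2, -2, -1, 0 } -> -191/64
v(rrrbrrrrrr) = { -3 | -191/64, -95/32, -47/16, -23/8, -11/4, -5/2, -2, -1, 0 } -> -383/128
v(rrrbrrrrrrb) = { -3, -383/128 | -191/64, -95/32, -47/16, -23/8, -11/4, -5/2, -2, -1, 0 } -> -765/256
v(rrrbrrrrrrbr) = { -3, -383/128 | -765/256, -191/64, -95/32, -47/16, -23/8, -11/4, -5/2, -2, -1, 0 } -> -1531/512
v(rrrbrrrrrrbrr) = { -3, -383/128 | -1531/512, -765/256, -191/64, -95/32, -47/16, -23/8, -11/4, -5/2, -2, -1, 0 } -> -3063/1024
v(rrrbrrrrrrbrrb) = { -3, -383/128, -3063/1024 | -1531/512, -765/256, -191/64, -95/32, -47/16, -23/8, -11/4, -5/2, -2, -1, 0 } -> -6125/2048
v(rrrbrrrrrrbrrbr) = { -3, -383/128, -3063/1024 | -6125/2048, -1531/512, -765/256, -191/64, -95/32, -47/16, -23/8, -11/4, -5/2, -2, -1, 0 } -> -12251/4096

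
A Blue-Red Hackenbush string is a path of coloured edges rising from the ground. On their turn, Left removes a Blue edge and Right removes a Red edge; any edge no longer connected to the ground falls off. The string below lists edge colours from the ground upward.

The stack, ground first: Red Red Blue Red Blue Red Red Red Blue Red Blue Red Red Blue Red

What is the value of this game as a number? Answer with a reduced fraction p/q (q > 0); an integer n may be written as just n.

Build g(s[:k]) for k = 1..15, string s = Red Red Blue Red Blue Red Red Red Blue Red Blue Red Red Blue Red.
g_1 [R]  L=[(no moves)]  R=[0]  -> -1
g_2 [RR]  L=[(no moves)]  R=[-1 0]  -> -2
g_3 [RRB]  L=[-2]  R=[-1 0]  -> -3/2
g_4 [RRBR]  L=[-2]  R=[-3/2 -1 0]  -> -7/4
g_5 [RRBRB]  L=[-2 -7/4]  R=[-3/2 -1 0]  -> -13/8
g_6 [RRBRBR]  L=[-2 -7/4]  R=[-13/8 -3/2 -1 0]  -> -27/16
g_7 [RRBRBRR]  L=[-2 -7/4]  R=[-27/16 -13/8 -3/2 -1 0]  -> -55/32
g_8 [RRBRBRRR]  L=[-2 -7/4]  R=[-55/32 -27/16 -13/8 -3/2 -1 0]  -> -111/64
g_9 [RRBRBRRRB]  L=[-2 -7/4 -111/64]  R=[-55/32 -27/16 -13/8 -3/2 -1 0]  -> -221/128
g_10 [RRBRBRRRBR]  L=[-2 -7/4 -111/64]  R=[-221/128 -55/32 -27/16 -13/8 -3/2 -1 0]  -> -443/256
g_11 [RRBRBRRRBRB]  L=[-2 -7/4 -111/64 -443/256]  R=[-221/128 -55/32 -27/16 -13/8 -3/2 -1 0]  -> -885/512
g_12 [RRBRBRRRBRBR]  L=[-2 -7/4 -111/64 -443/256]  R=[-885/512 -221/128 -55/32 -27/16 -13/8 -3/2 -1 0]  -> -1771/1024
g_13 [RRBRBRRRBRBRR]  L=[-2 -7/4 -111/64 -443/256]  R=[-1771/1024 -885/512 -221/128 -55/32 -27/16 -13/8 -3/2 -1 0]  -> -3543/2048
g_14 [RRBRBRRRBRBRRB]  L=[-2 -7/4 -111/64 -443/256 -3543/2048]  R=[-1771/1024 -885/512 -221/128 -55/32 -27/16 -13/8 -3/2 -1 0]  -> -7085/4096
g_15 [RRBRBRRRBRBRRBR]  L=[-2 -7/4 -111/64 -443/256 -3543/2048]  R=[-7085/4096 -1771/1024 -885/512 -221/128 -55/32 -27/16 -13/8 -3/2 -1 0]  -> -14171/8192

-14171/8192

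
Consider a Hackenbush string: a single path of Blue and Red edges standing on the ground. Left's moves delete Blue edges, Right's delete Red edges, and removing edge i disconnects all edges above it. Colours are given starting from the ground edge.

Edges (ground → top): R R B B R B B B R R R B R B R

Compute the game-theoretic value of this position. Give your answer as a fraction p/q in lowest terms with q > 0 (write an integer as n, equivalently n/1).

-10475/8192

Prefix values for R R B B R B B B R R R B R B R via {L|R} + simplicity:
step 1: add R to get R; options L={ none } R={ 0 } — -1
step 2: add R to get RR; options L={ none } R={ -1; 0 } — -2
step 3: add B to get RRB; options L={ -2 } R={ -1; 0 } — -3/2
step 4: add B to get RRBB; options L={ -2; -3/2 } R={ -1; 0 } — -5/4
step 5: add R to get RRBBR; options L={ -2; -3/2 } R={ -5/4; -1; 0 } — -11/8
step 6: add B to get RRBBRB; options L={ -2; -3/2; -11/8 } R={ -5/4; -1; 0 } — -21/16
step 7: add B to get RRBBRBB; options L={ -2; -3/2; -11/8; -21/16 } R={ -5/4; -1; 0 } — -41/32
step 8: add B to get RRBBRBBB; options L={ -2; -3/2; -11/8; -21/16; -41/32 } R={ -5/4; -1; 0 } — -81/64
step 9: add R to get RRBBRBBBR; options L={ -2; -3/2; -11/8; -21/16; -41/32 } R={ -81/64; -5/4; -1; 0 } — -163/128
step 10: add R to get RRBBRBBBRR; options L={ -2; -3/2; -11/8; -21/16; -41/32 } R={ -163/128; -81/64; -5/4; -1; 0 } — -327/256
step 11: add R to get RRBBRBBBRRR; options L={ -2; -3/2; -11/8; -21/16; -41/32 } R={ -327/256; -163/128; -81/64; -5/4; -1; 0 } — -655/512
step 12: add B to get RRBBRBBBRRRB; options L={ -2; -3/2; -11/8; -21/16; -41/32; -655/512 } R={ -327/256; -163/128; -81/64; -5/4; -1; 0 } — -1309/1024
step 13: add R to get RRBBRBBBRRRBR; options L={ -2; -3/2; -11/8; -21/16; -41/32; -655/512 } R={ -1309/1024; -327/256; -163/128; -81/64; -5/4; -1; 0 } — -2619/2048
step 14: add B to get RRBBRBBBRRRBRB; options L={ -2; -3/2; -11/8; -21/16; -41/32; -655/512; -2619/2048 } R={ -1309/1024; -327/256; -163/128; -81/64; -5/4; -1; 0 } — -5237/4096
step 15: add R to get RRBBRBBBRRRBRBR; options L={ -2; -3/2; -11/8; -21/16; -41/32; -655/512; -2619/2048 } R={ -5237/4096; -1309/1024; -327/256; -163/128; -81/64; -5/4; -1; 0 } — -10475/8192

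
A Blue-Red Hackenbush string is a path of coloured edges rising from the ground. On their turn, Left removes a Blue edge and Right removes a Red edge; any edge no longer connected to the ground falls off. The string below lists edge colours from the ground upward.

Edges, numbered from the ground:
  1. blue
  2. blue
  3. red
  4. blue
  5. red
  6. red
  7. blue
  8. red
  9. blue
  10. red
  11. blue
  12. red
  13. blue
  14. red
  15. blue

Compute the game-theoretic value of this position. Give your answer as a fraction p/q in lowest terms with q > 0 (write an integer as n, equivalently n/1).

Prefix values for blue blue red blue red red blue red blue red blue red blue red blue via {L|R} + simplicity:
edge 1 of 15 (blue): { 0 | (no moves) } → 1
edge 2 of 15 (blue): { 0,1 | (no moves) } → 2
edge 3 of 15 (red): { 0,1 | 2 } → 3/2
edge 4 of 15 (blue): { 0,1,3/2 | 2 } → 7/4
edge 5 of 15 (red): { 0,1,3/2 | 7/4,2 } → 13/8
edge 6 of 15 (red): { 0,1,3/2 | 13/8,7/4,2 } → 25/16
edge 7 of 15 (blue): { 0,1,3/2,25/16 | 13/8,7/4,2 } → 51/32
edge 8 of 15 (red): { 0,1,3/2,25/16 | 51/32,13/8,7/4,2 } → 101/64
edge 9 of 15 (blue): { 0,1,3/2,25/16,101/64 | 51/32,13/8,7/4,2 } → 203/128
edge 10 of 15 (red): { 0,1,3/2,25/16,101/64 | 203/128,51/32,13/8,7/4,2 } → 405/256
edge 11 of 15 (blue): { 0,1,3/2,25/16,101/64,405/256 | 203/128,51/32,13/8,7/4,2 } → 811/512
edge 12 of 15 (red): { 0,1,3/2,25/16,101/64,405/256 | 811/512,203/128,51/32,13/8,7/4,2 } → 1621/1024
edge 13 of 15 (blue): { 0,1,3/2,25/16,101/64,405/256,1621/1024 | 811/512,203/128,51/32,13/8,7/4,2 } → 3243/2048
edge 14 of 15 (red): { 0,1,3/2,25/16,101/64,405/256,1621/1024 | 3243/2048,811/512,203/128,51/32,13/8,7/4,2 } → 6485/4096
edge 15 of 15 (blue): { 0,1,3/2,25/16,101/64,405/256,1621/1024,6485/4096 | 3243/2048,811/512,203/128,51/32,13/8,7/4,2 } → 12971/8192

12971/8192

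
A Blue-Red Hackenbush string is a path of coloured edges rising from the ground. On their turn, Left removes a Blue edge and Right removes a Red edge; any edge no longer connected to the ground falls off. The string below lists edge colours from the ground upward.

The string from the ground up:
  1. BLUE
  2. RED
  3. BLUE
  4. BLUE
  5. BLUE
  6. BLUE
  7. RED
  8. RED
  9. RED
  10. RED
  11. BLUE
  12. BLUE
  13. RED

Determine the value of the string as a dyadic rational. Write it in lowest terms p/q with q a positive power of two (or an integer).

3853/4096

Prefix values for BLUE RED BLUE BLUE BLUE BLUE RED RED RED RED BLUE BLUE RED via {L|R} + simplicity:
1 of 13 · B · max L 0 · min R +∞ so 1
2 of 13 · BR · max L 0 · min R 1 so 1/2
3 of 13 · BRB · max L 1/2 · min R 1 so 3/4
4 of 13 · BRBB · max L 3/4 · min R 1 so 7/8
5 of 13 · BRBBB · max L 7/8 · min R 1 so 15/16
6 of 13 · BRBBBB · max L 15/16 · min R 1 so 31/32
7 of 13 · BRBBBBR · max L 15/16 · min R 31/32 so 61/64
8 of 13 · BRBBBBRR · max L 15/16 · min R 61/64 so 121/128
9 of 13 · BRBBBBRRR · max L 15/16 · min R 121/128 so 241/256
10 of 13 · BRBBBBRRRR · max L 15/16 · min R 241/256 so 481/512
11 of 13 · BRBBBBRRRRB · max L 481/512 · min R 241/256 so 963/1024
12 of 13 · BRBBBBRRRRBB · max L 963/1024 · min R 241/256 so 1927/2048
13 of 13 · BRBBBBRRRRBBR · max L 963/1024 · min R 1927/2048 so 3853/4096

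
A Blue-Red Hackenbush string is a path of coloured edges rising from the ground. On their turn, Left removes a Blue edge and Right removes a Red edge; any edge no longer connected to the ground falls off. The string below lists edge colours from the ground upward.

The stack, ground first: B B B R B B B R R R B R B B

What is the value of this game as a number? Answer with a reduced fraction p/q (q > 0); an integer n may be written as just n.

step 1: add B to get B; options L={ 0 } R={ — } so 1
step 2: add B to get BB; options L={ 0,1 } R={ — } so 2
step 3: add B to get BBB; options L={ 0,1,2 } R={ — } so 3
step 4: add R to get BBBR; options L={ 0,1,2 } R={ 3 } so 5/2
step 5: add B to get BBBRB; options L={ 0,1,2,5/2 } R={ 3 } so 11/4
step 6: add B to get BBBRBB; options L={ 0,1,2,5/2,11/4 } R={ 3 } so 23/8
step 7: add B to get BBBRBBB; options L={ 0,1,2,5/2,11/4,23/8 } R={ 3 } so 47/16
step 8: add R to get BBBRBBBR; options L={ 0,1,2,5/2,11/4,23/8 } R={ 47/16,3 } so 93/32
step 9: add R to get BBBRBBBRR; options L={ 0,1,2,5/2,11/4,23/8 } R={ 93/32,47/16,3 } so 185/64
step 10: add R to get BBBRBBBRRR; options L={ 0,1,2,5/2,11/4,23/8 } R={ 185/64,93/32,47/16,3 } so 369/128
step 11: add B to get BBBRBBBRRRB; options L={ 0,1,2,5/2,11/4,23/8,369/128 } R={ 185/64,93/32,47/16,3 } so 739/256
step 12: add R to get BBBRBBBRRRBR; options L={ 0,1,2,5/2,11/4,23/8,369/128 } R={ 739/256,185/64,93/32,47/16,3 } so 1477/512
step 13: add B to get BBBRBBBRRRBRB; options L={ 0,1,2,5/2,11/4,23/8,369/128,1477/512 } R={ 739/256,185/64,93/32,47/16,3 } so 2955/1024
step 14: add B to get BBBRBBBRRRBRBB; options L={ 0,1,2,5/2,11/4,23/8,369/128,1477/512,2955/1024 } R={ 739/256,185/64,93/32,47/16,3 } so 5911/2048

5911/2048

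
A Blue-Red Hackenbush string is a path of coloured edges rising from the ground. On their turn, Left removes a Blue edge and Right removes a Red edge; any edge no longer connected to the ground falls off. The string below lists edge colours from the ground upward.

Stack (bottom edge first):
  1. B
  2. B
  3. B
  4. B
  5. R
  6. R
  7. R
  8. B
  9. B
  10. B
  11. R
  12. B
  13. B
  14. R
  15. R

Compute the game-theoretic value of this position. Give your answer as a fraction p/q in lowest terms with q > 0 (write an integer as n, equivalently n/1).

Build G(s[:k]) for k = 1..15, string s = B B B B R R R B B B R B B R R.
step 1: add B to get B; options L={ 0 } R={ — } = 1
step 2: add B to get BB; options L={ 0; 1 } R={ — } = 2
step 3: add B to get BBB; options L={ 0; 1; 2 } R={ — } = 3
step 4: add B to get BBBB; options L={ 0; 1; 2; 3 } R={ — } = 4
step 5: add R to get BBBBR; options L={ 0; 1; 2; 3 } R={ 4 } = 7/2
step 6: add R to get BBBBRR; options L={ 0; 1; 2; 3 } R={ 7/2; 4 } = 13/4
step 7: add R to get BBBBRRR; options L={ 0; 1; 2; 3 } R={ 13/4; 7/2; 4 } = 25/8
step 8: add B to get BBBBRRRB; options L={ 0; 1; 2; 3; 25/8 } R={ 13/4; 7/2; 4 } = 51/16
step 9: add B to get BBBBRRRBB; options L={ 0; 1; 2; 3; 25/8; 51/16 } R={ 13/4; 7/2; 4 } = 103/32
step 10: add B to get BBBBRRRBBB; options L={ 0; 1; 2; 3; 25/8; 51/16; 103/32 } R={ 13/4; 7/2; 4 } = 207/64
step 11: add R to get BBBBRRRBBBR; options L={ 0; 1; 2; 3; 25/8; 51/16; 103/32 } R={ 207/64; 13/4; 7/2; 4 } = 413/128
step 12: add B to get BBBBRRRBBBRB; options L={ 0; 1; 2; 3; 25/8; 51/16; 103/32; 413/128 } R={ 207/64; 13/4; 7/2; 4 } = 827/256
step 13: add B to get BBBBRRRBBBRBB; options L={ 0; 1; 2; 3; 25/8; 51/16; 103/32; 413/128; 827/256 } R={ 207/64; 13/4; 7/2; 4 } = 1655/512
step 14: add R to get BBBBRRRBBBRBBR; options L={ 0; 1; 2; 3; 25/8; 51/16; 103/32; 413/128; 827/256 } R={ 1655/512; 207/64; 13/4; 7/2; 4 } = 3309/1024
step 15: add R to get BBBBRRRBBBRBBRR; options L={ 0; 1; 2; 3; 25/8; 51/16; 103/32; 413/128; 827/256 } R={ 3309/1024; 1655/512; 207/64; 13/4; 7/2; 4 } = 6617/2048

6617/2048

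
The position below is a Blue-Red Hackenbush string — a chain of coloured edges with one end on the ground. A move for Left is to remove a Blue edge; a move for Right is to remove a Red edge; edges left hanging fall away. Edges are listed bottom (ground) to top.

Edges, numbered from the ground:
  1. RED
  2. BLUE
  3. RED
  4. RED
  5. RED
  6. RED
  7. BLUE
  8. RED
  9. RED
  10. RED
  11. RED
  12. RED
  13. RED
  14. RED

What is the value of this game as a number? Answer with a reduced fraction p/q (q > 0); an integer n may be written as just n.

-7935/8192

Recurse on prefixes of the 14-edge string RED BLUE RED RED RED RED BLUE RED RED RED RED RED RED RED:
1 of 14 · R · max L −∞ · min R 0 ⇒ -1
2 of 14 · RB · max L -1 · min R 0 ⇒ -1/2
3 of 14 · RBR · max L -1 · min R -1/2 ⇒ -3/4
4 of 14 · RBRR · max L -1 · min R -3/4 ⇒ -7/8
5 of 14 · RBRRR · max L -1 · min R -7/8 ⇒ -15/16
6 of 14 · RBRRRR · max L -1 · min R -15/16 ⇒ -31/32
7 of 14 · RBRRRRB · max L -31/32 · min R -15/16 ⇒ -61/64
8 of 14 · RBRRRRBR · max L -31/32 · min R -61/64 ⇒ -123/128
9 of 14 · RBRRRRBRR · max L -31/32 · min R -123/128 ⇒ -247/256
10 of 14 · RBRRRRBRRR · max L -31/32 · min R -247/256 ⇒ -495/512
11 of 14 · RBRRRRBRRRR · max L -31/32 · min R -495/512 ⇒ -991/1024
12 of 14 · RBRRRRBRRRRR · max L -31/32 · min R -991/1024 ⇒ -1983/2048
13 of 14 · RBRRRRBRRRRRR · max L -31/32 · min R -1983/2048 ⇒ -3967/4096
14 of 14 · RBRRRRBRRRRRRR · max L -31/32 · min R -3967/4096 ⇒ -7935/8192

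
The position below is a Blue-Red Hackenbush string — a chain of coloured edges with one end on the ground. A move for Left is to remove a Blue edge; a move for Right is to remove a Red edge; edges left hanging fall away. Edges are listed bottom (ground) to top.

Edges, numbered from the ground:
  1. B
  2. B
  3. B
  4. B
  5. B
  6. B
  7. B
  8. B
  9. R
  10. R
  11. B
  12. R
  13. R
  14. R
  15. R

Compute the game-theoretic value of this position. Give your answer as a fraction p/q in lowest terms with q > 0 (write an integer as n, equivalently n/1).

step 1: add B to get B; options L={ 0 } R={ none } = 1
step 2: add B to get BB; options L={ 0, 1 } R={ none } = 2
step 3: add B to get BBB; options L={ 0, 1, 2 } R={ none } = 3
step 4: add B to get BBBB; options L={ 0, 1, 2, 3 } R={ none } = 4
step 5: add B to get BBBBB; options L={ 0, 1, 2, 3, 4 } R={ none } = 5
step 6: add B to get BBBBBB; options L={ 0, 1, 2, 3, 4, 5 } R={ none } = 6
step 7: add B to get BBBBBBB; options L={ 0, 1, 2, 3, 4, 5, 6 } R={ none } = 7
step 8: add B to get BBBBBBBB; options L={ 0, 1, 2, 3, 4, 5, 6, 7 } R={ none } = 8
step 9: add R to get BBBBBBBBR; options L={ 0, 1, 2, 3, 4, 5, 6, 7 } R={ 8 } = 15/2
step 10: add R to get BBBBBBBBRR; options L={ 0, 1, 2, 3, 4, 5, 6, 7 } R={ 15/2, 8 } = 29/4
step 11: add B to get BBBBBBBBRRB; options L={ 0, 1, 2, 3, 4, 5, 6, 7, 29/4 } R={ 15/2, 8 } = 59/8
step 12: add R to get BBBBBBBBRRBR; options L={ 0, 1, 2, 3, 4, 5, 6, 7, 29/4 } R={ 59/8, 15/2, 8 } = 117/16
step 13: add R to get BBBBBBBBRRBRR; options L={ 0, 1, 2, 3, 4, 5, 6, 7, 29/4 } R={ 117/16, 59/8, 15/2, 8 } = 233/32
step 14: add R to get BBBBBBBBRRBRRR; options L={ 0, 1, 2, 3, 4, 5, 6, 7, 29/4 } R={ 233/32, 117/16, 59/8, 15/2, 8 } = 465/64
step 15: add R to get BBBBBBBBRRBRRRR; options L={ 0, 1, 2, 3, 4, 5, 6, 7, 29/4 } R={ 465/64, 233/32, 117/16, 59/8, 15/2, 8 } = 929/128

929/128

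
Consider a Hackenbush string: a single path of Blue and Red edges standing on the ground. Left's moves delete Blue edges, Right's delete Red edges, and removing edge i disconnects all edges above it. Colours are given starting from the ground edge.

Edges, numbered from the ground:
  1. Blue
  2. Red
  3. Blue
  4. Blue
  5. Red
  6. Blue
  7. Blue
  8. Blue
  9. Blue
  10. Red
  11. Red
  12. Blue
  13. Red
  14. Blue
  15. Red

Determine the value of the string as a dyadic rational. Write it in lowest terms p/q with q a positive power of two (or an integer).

14229/16384

Recurse on prefixes of the 15-edge string Blue Red Blue Blue Red Blue Blue Blue Blue Red Red Blue Red Blue Red:
edge 1 of 15 (Blue): { 0 | none } ⇒ 1
edge 2 of 15 (Red): { 0 | 1 } ⇒ 1/2
edge 3 of 15 (Blue): { 0, 1/2 | 1 } ⇒ 3/4
edge 4 of 15 (Blue): { 0, 1/2, 3/4 | 1 } ⇒ 7/8
edge 5 of 15 (Red): { 0, 1/2, 3/4 | 7/8, 1 } ⇒ 13/16
edge 6 of 15 (Blue): { 0, 1/2, 3/4, 13/16 | 7/8, 1 } ⇒ 27/32
edge 7 of 15 (Blue): { 0, 1/2, 3/4, 13/16, 27/32 | 7/8, 1 } ⇒ 55/64
edge 8 of 15 (Blue): { 0, 1/2, 3/4, 13/16, 27/32, 55/64 | 7/8, 1 } ⇒ 111/128
edge 9 of 15 (Blue): { 0, 1/2, 3/4, 13/16, 27/32, 55/64, 111/128 | 7/8, 1 } ⇒ 223/256
edge 10 of 15 (Red): { 0, 1/2, 3/4, 13/16, 27/32, 55/64, 111/128 | 223/256, 7/8, 1 } ⇒ 445/512
edge 11 of 15 (Red): { 0, 1/2, 3/4, 13/16, 27/32, 55/64, 111/128 | 445/512, 223/256, 7/8, 1 } ⇒ 889/1024
edge 12 of 15 (Blue): { 0, 1/2, 3/4, 13/16, 27/32, 55/64, 111/128, 889/1024 | 445/512, 223/256, 7/8, 1 } ⇒ 1779/2048
edge 13 of 15 (Red): { 0, 1/2, 3/4, 13/16, 27/32, 55/64, 111/128, 889/1024 | 1779/2048, 445/512, 223/256, 7/8, 1 } ⇒ 3557/4096
edge 14 of 15 (Blue): { 0, 1/2, 3/4, 13/16, 27/32, 55/64, 111/128, 889/1024, 3557/4096 | 1779/2048, 445/512, 223/256, 7/8, 1 } ⇒ 7115/8192
edge 15 of 15 (Red): { 0, 1/2, 3/4, 13/16, 27/32, 55/64, 111/128, 889/1024, 3557/4096 | 7115/8192, 1779/2048, 445/512, 223/256, 7/8, 1 } ⇒ 14229/16384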